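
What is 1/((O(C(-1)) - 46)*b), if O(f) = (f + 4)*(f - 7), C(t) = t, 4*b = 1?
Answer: -2/35 ≈ -0.057143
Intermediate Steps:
b = ¼ (b = (¼)*1 = ¼ ≈ 0.25000)
O(f) = (-7 + f)*(4 + f) (O(f) = (4 + f)*(-7 + f) = (-7 + f)*(4 + f))
1/((O(C(-1)) - 46)*b) = 1/(((-28 + (-1)² - 3*(-1)) - 46)*(¼)) = 1/(((-28 + 1 + 3) - 46)*(¼)) = 1/((-24 - 46)*(¼)) = 1/(-70*¼) = 1/(-35/2) = -2/35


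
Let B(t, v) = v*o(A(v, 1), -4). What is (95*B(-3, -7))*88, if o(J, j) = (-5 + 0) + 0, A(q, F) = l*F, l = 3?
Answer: 292600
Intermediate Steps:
A(q, F) = 3*F
o(J, j) = -5 (o(J, j) = -5 + 0 = -5)
B(t, v) = -5*v (B(t, v) = v*(-5) = -5*v)
(95*B(-3, -7))*88 = (95*(-5*(-7)))*88 = (95*35)*88 = 3325*88 = 292600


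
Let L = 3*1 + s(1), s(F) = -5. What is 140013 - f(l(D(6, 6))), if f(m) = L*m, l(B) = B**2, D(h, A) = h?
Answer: 140085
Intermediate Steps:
L = -2 (L = 3*1 - 5 = 3 - 5 = -2)
f(m) = -2*m
140013 - f(l(D(6, 6))) = 140013 - (-2)*6**2 = 140013 - (-2)*36 = 140013 - 1*(-72) = 140013 + 72 = 140085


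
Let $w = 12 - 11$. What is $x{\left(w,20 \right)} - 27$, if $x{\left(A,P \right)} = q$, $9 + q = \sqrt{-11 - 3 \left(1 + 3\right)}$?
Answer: $-36 + i \sqrt{23} \approx -36.0 + 4.7958 i$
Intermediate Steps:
$w = 1$ ($w = 12 - 11 = 1$)
$q = -9 + i \sqrt{23}$ ($q = -9 + \sqrt{-11 - 3 \left(1 + 3\right)} = -9 + \sqrt{-11 - 12} = -9 + \sqrt{-23} = -9 + i \sqrt{23} \approx -9.0 + 4.7958 i$)
$x{\left(A,P \right)} = -9 + i \sqrt{23}$
$x{\left(w,20 \right)} - 27 = \left(-9 + i \sqrt{23}\right) - 27 = -36 + i \sqrt{23}$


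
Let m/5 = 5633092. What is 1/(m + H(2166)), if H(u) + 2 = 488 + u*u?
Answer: 1/32857502 ≈ 3.0434e-8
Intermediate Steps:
m = 28165460 (m = 5*5633092 = 28165460)
H(u) = 486 + u**2 (H(u) = -2 + (488 + u*u) = -2 + (488 + u**2) = 486 + u**2)
1/(m + H(2166)) = 1/(28165460 + (486 + 2166**2)) = 1/(28165460 + (486 + 4691556)) = 1/(28165460 + 4692042) = 1/32857502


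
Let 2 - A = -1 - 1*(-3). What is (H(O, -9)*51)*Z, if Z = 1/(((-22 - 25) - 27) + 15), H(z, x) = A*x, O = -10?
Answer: 0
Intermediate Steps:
A = 0 (A = 2 - (-1 - 1*(-3)) = 2 - (-1 + 3) = 2 - 1*2 = 2 - 2 = 0)
H(z, x) = 0 (H(z, x) = 0*x = 0)
Z = -1/59 (Z = 1/((-47 - 27) + 15) = 1/(-74 + 15) = 1/(-59) = -1/59 ≈ -0.016949)
(H(O, -9)*51)*Z = (0*51)*(-1/59) = 0*(-1/59) = 0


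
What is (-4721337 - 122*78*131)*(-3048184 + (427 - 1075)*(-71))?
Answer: 17916785222208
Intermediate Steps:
(-4721337 - 122*78*131)*(-3048184 + (427 - 1075)*(-71)) = (-4721337 - 9516*131)*(-3048184 - 648*(-71)) = (-4721337 - 1246596)*(-3048184 + 46008) = -5967933*(-3002176) = 17916785222208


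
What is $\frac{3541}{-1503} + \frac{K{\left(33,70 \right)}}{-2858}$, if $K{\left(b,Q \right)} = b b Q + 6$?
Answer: $- \frac{62351443}{2147787} \approx -29.031$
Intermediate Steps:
$K{\left(b,Q \right)} = 6 + Q b^{2}$ ($K{\left(b,Q \right)} = b^{2} Q + 6 = Q b^{2} + 6 = 6 + Q b^{2}$)
$\frac{3541}{-1503} + \frac{K{\left(33,70 \right)}}{-2858} = \frac{3541}{-1503} + \frac{6 + 70 \cdot 33^{2}}{-2858} = 3541 \left(- \frac{1}{1503}\right) + \left(6 + 70 \cdot 1089\right) \left(- \frac{1}{2858}\right) = - \frac{3541}{1503} + \left(6 + 76230\right) \left(- \frac{1}{2858}\right) = - \frac{3541}{1503} + 76236 \left(- \frac{1}{2858}\right) = - \frac{3541}{1503} - \frac{38118}{1429} = - \frac{62351443}{2147787}$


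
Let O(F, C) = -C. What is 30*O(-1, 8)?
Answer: -240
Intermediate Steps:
30*O(-1, 8) = 30*(-1*8) = 30*(-8) = -240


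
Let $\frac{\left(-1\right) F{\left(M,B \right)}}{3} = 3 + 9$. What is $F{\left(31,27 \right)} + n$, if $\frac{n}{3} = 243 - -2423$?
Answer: $7962$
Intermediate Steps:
$n = 7998$ ($n = 3 \left(243 - -2423\right) = 3 \left(243 + 2423\right) = 3 \cdot 2666 = 7998$)
$F{\left(M,B \right)} = -36$ ($F{\left(M,B \right)} = - 3 \left(3 + 9\right) = \left(-3\right) 12 = -36$)
$F{\left(31,27 \right)} + n = -36 + 7998 = 7962$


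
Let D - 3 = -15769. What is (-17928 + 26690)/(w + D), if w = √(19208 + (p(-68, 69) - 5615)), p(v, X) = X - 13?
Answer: -138141692/248553107 - 8762*√13649/248553107 ≈ -0.55990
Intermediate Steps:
p(v, X) = -13 + X
D = -15766 (D = 3 - 15769 = -15766)
w = √13649 (w = √(19208 + ((-13 + 69) - 5615)) = √(19208 + (56 - 5615)) = √(19208 - 5559) = √13649 ≈ 116.83)
(-17928 + 26690)/(w + D) = (-17928 + 26690)/(√13649 - 15766) = 8762/(-15766 + √13649)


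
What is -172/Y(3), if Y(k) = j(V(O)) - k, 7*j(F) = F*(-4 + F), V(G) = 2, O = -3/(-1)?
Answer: 1204/25 ≈ 48.160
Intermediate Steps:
O = 3 (O = -3*(-1) = 3)
j(F) = F*(-4 + F)/7 (j(F) = (F*(-4 + F))/7 = F*(-4 + F)/7)
Y(k) = -4/7 - k (Y(k) = (⅐)*2*(-4 + 2) - k = (⅐)*2*(-2) - k = -4/7 - k)
-172/Y(3) = -172/(-4/7 - 1*3) = -172/(-4/7 - 3) = -172/(-25/7) = -172*(-7/25) = 1204/25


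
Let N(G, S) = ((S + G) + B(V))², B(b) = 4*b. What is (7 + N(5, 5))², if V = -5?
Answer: 11449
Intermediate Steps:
N(G, S) = (-20 + G + S)² (N(G, S) = ((S + G) + 4*(-5))² = ((G + S) - 20)² = (-20 + G + S)²)
(7 + N(5, 5))² = (7 + (-20 + 5 + 5)²)² = (7 + (-10)²)² = (7 + 100)² = 107² = 11449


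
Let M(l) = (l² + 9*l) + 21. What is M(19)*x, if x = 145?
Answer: 80185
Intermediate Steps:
M(l) = 21 + l² + 9*l
M(19)*x = (21 + 19² + 9*19)*145 = (21 + 361 + 171)*145 = 553*145 = 80185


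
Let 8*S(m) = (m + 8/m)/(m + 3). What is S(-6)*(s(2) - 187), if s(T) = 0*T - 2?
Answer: -231/4 ≈ -57.750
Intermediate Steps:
S(m) = (m + 8/m)/(8*(3 + m)) (S(m) = ((m + 8/m)/(m + 3))/8 = ((m + 8/m)/(3 + m))/8 = (m + 8/m)/(8*(3 + m)))
s(T) = -2 (s(T) = 0 - 2 = -2)
S(-6)*(s(2) - 187) = ((1/8)*(8 + (-6)**2)/(-6*(3 - 6)))*(-2 - 187) = ((1/8)*(-1/6)*(8 + 36)/(-3))*(-189) = ((1/8)*(-1/6)*(-1/3)*44)*(-189) = (11/36)*(-189) = -231/4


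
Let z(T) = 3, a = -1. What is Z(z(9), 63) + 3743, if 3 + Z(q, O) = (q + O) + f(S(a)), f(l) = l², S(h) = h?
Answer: 3807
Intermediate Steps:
Z(q, O) = -2 + O + q (Z(q, O) = -3 + ((q + O) + (-1)²) = -3 + ((O + q) + 1) = -3 + (1 + O + q) = -2 + O + q)
Z(z(9), 63) + 3743 = (-2 + 63 + 3) + 3743 = 64 + 3743 = 3807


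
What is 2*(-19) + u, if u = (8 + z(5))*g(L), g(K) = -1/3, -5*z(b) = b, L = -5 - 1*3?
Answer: -121/3 ≈ -40.333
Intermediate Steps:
L = -8 (L = -5 - 3 = -8)
z(b) = -b/5
g(K) = -⅓ (g(K) = -1*⅓ = -⅓)
u = -7/3 (u = (8 - ⅕*5)*(-⅓) = (8 - 1)*(-⅓) = 7*(-⅓) = -7/3 ≈ -2.3333)
2*(-19) + u = 2*(-19) - 7/3 = -38 - 7/3 = -121/3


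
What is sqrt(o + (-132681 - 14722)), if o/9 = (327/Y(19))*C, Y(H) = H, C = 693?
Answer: I*sqrt(14462002)/19 ≈ 200.15*I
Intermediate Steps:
o = 2039499/19 (o = 9*((327/19)*693) = 9*(226611/19) = 2039499/19 ≈ 1.0734e+5)
sqrt(o + (-132681 - 14722)) = sqrt(2039499/19 + (-132681 - 14722)) = sqrt(2039499/19 - 147403) = sqrt(-761158/19) = I*sqrt(14462002)/19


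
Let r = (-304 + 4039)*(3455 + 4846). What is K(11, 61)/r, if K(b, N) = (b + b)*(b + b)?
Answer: 484/31004235 ≈ 1.5611e-5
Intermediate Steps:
r = 31004235 (r = 3735*8301 = 31004235)
K(b, N) = 4*b² (K(b, N) = (2*b)*(2*b) = 4*b²)
K(11, 61)/r = (4*11²)/31004235 = (4*121)*(1/31004235) = 484*(1/31004235) = 484/31004235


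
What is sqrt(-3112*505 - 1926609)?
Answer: I*sqrt(3498169) ≈ 1870.3*I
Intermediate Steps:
sqrt(-3112*505 - 1926609) = sqrt(-1571560 - 1926609) = sqrt(-3498169) = I*sqrt(3498169)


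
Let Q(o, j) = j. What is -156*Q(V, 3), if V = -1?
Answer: -468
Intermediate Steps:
-156*Q(V, 3) = -156*3 = -468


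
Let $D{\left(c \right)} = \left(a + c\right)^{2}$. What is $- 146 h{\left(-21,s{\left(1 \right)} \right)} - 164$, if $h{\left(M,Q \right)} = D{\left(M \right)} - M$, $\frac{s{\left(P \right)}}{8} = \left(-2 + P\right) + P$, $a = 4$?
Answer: $-45424$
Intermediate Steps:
$D{\left(c \right)} = \left(4 + c\right)^{2}$
$s{\left(P \right)} = -16 + 16 P$ ($s{\left(P \right)} = 8 \left(\left(-2 + P\right) + P\right) = 8 \left(-2 + 2 P\right) = -16 + 16 P$)
$h{\left(M,Q \right)} = \left(4 + M\right)^{2} - M$
$- 146 h{\left(-21,s{\left(1 \right)} \right)} - 164 = - 146 \left(\left(4 - 21\right)^{2} - -21\right) - 164 = - 146 \left(\left(-17\right)^{2} + 21\right) - 164 = - 146 \left(289 + 21\right) - 164 = \left(-146\right) 310 - 164 = -45260 - 164 = -45424$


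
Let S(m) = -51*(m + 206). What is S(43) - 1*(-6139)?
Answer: -6560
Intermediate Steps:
S(m) = -10506 - 51*m (S(m) = -51*(206 + m) = -10506 - 51*m)
S(43) - 1*(-6139) = (-10506 - 51*43) - 1*(-6139) = (-10506 - 2193) + 6139 = -12699 + 6139 = -6560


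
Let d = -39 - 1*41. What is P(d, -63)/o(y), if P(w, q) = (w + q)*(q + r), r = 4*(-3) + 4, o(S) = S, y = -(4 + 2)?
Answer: -10153/6 ≈ -1692.2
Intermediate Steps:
y = -6 (y = -1*6 = -6)
d = -80 (d = -39 - 41 = -80)
r = -8 (r = -12 + 4 = -8)
P(w, q) = (-8 + q)*(q + w) (P(w, q) = (w + q)*(q - 8) = (q + w)*(-8 + q) = (-8 + q)*(q + w))
P(d, -63)/o(y) = ((-63)² - 8*(-63) - 8*(-80) - 63*(-80))/(-6) = (3969 + 504 + 640 + 5040)*(-⅙) = 10153*(-⅙) = -10153/6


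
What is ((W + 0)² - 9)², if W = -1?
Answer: 64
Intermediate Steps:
((W + 0)² - 9)² = ((-1 + 0)² - 9)² = ((-1)² - 9)² = (1 - 9)² = (-8)² = 64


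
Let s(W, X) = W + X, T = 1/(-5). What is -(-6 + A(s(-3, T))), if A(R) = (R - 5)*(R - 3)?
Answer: -1121/25 ≈ -44.840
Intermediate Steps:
T = -⅕ ≈ -0.20000
A(R) = (-5 + R)*(-3 + R)
-(-6 + A(s(-3, T))) = -(-6 + (15 + (-3 - ⅕)² - 8*(-3 - ⅕))) = -(-6 + (15 + (-16/5)² - 8*(-16/5))) = -(-6 + (15 + 256/25 + 128/5)) = -(-6 + 1271/25) = -1*1121/25 = -1121/25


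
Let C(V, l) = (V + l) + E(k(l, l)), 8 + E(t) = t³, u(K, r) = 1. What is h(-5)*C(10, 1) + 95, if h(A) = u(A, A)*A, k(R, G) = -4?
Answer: 400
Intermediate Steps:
E(t) = -8 + t³
C(V, l) = -72 + V + l (C(V, l) = (V + l) + (-8 + (-4)³) = (V + l) + (-8 - 64) = (V + l) - 72 = -72 + V + l)
h(A) = A (h(A) = 1*A = A)
h(-5)*C(10, 1) + 95 = -5*(-72 + 10 + 1) + 95 = -5*(-61) + 95 = 305 + 95 = 400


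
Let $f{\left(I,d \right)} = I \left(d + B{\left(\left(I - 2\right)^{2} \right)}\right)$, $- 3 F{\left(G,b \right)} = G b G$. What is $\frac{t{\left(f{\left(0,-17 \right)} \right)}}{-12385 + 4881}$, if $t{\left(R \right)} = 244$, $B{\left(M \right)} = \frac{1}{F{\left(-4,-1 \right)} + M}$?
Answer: $- \frac{61}{1876} \approx -0.032516$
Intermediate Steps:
$F{\left(G,b \right)} = - \frac{b G^{2}}{3}$ ($F{\left(G,b \right)} = - \frac{G b G}{3} = - \frac{b G^{2}}{3}$)
$B{\left(M \right)} = \frac{1}{\frac{16}{3} + M}$ ($B{\left(M \right)} = \frac{1}{\left(- \frac{1}{3}\right) \left(-1\right) \left(-4\right)^{2} + M} = \frac{1}{\left(- \frac{1}{3}\right) \left(-1\right) 16 + M} = \frac{1}{\frac{16}{3} + M}$)
$f{\left(I,d \right)} = I \left(d + \frac{3}{16 + 3 \left(-2 + I\right)^{2}}\right)$ ($f{\left(I,d \right)} = I \left(d + \frac{3}{16 + 3 \left(I - 2\right)^{2}}\right) = I \left(d + \frac{3}{16 + 3 \left(-2 + I\right)^{2}}\right)$)
$\frac{t{\left(f{\left(0,-17 \right)} \right)}}{-12385 + 4881} = \frac{244}{-12385 + 4881} = \frac{244}{-7504} = 244 \left(- \frac{1}{7504}\right) = - \frac{61}{1876}$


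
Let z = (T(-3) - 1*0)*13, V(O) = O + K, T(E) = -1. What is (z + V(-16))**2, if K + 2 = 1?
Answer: 900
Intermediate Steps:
K = -1 (K = -2 + 1 = -1)
V(O) = -1 + O (V(O) = O - 1 = -1 + O)
z = -13 (z = (-1 - 1*0)*13 = (-1 + 0)*13 = -1*13 = -13)
(z + V(-16))**2 = (-13 + (-1 - 16))**2 = (-13 - 17)**2 = (-30)**2 = 900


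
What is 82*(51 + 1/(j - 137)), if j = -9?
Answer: 305245/73 ≈ 4181.4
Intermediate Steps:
82*(51 + 1/(j - 137)) = 82*(51 + 1/(-9 - 137)) = 82*(51 + 1/(-146)) = 82*(51 - 1/146) = 82*(7445/146) = 305245/73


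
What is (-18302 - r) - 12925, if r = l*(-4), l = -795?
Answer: -34407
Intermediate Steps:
r = 3180 (r = -795*(-4) = 3180)
(-18302 - r) - 12925 = (-18302 - 1*3180) - 12925 = (-18302 - 3180) - 12925 = -21482 - 12925 = -34407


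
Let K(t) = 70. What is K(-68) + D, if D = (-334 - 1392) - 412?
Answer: -2068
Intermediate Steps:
D = -2138 (D = -1726 - 412 = -2138)
K(-68) + D = 70 - 2138 = -2068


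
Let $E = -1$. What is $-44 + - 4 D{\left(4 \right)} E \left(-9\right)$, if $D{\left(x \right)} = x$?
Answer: $-188$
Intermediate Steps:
$-44 + - 4 D{\left(4 \right)} E \left(-9\right) = -44 + \left(-4\right) 4 \left(-1\right) \left(-9\right) = -44 + \left(-16\right) \left(-1\right) \left(-9\right) = -44 + 16 \left(-9\right) = -44 - 144 = -188$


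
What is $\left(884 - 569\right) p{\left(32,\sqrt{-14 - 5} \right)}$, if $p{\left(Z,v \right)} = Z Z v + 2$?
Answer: $630 + 322560 i \sqrt{19} \approx 630.0 + 1.406 \cdot 10^{6} i$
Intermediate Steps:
$p{\left(Z,v \right)} = 2 + v Z^{2}$ ($p{\left(Z,v \right)} = Z^{2} v + 2 = v Z^{2} + 2 = 2 + v Z^{2}$)
$\left(884 - 569\right) p{\left(32,\sqrt{-14 - 5} \right)} = \left(884 - 569\right) \left(2 + \sqrt{-14 - 5} \cdot 32^{2}\right) = 315 \left(2 + \sqrt{-19} \cdot 1024\right) = 315 \left(2 + i \sqrt{19} \cdot 1024\right) = 315 \left(2 + 1024 i \sqrt{19}\right) = 630 + 322560 i \sqrt{19}$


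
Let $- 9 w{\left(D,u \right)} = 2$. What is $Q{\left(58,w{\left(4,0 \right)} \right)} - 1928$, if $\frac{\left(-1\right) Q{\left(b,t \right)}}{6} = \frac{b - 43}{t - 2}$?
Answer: $- \frac{3775}{2} \approx -1887.5$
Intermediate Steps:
$w{\left(D,u \right)} = - \frac{2}{9}$ ($w{\left(D,u \right)} = \left(- \frac{1}{9}\right) 2 = - \frac{2}{9}$)
$Q{\left(b,t \right)} = - \frac{6 \left(-43 + b\right)}{-2 + t}$ ($Q{\left(b,t \right)} = - 6 \frac{b - 43}{t - 2} = - 6 \frac{-43 + b}{-2 + t} = - \frac{6 \left(-43 + b\right)}{-2 + t}$)
$Q{\left(58,w{\left(4,0 \right)} \right)} - 1928 = \frac{6 \left(43 - 58\right)}{-2 - \frac{2}{9}} - 1928 = \frac{6 \left(43 - 58\right)}{- \frac{20}{9}} - 1928 = 6 \left(- \frac{9}{20}\right) \left(-15\right) - 1928 = \frac{81}{2} - 1928 = - \frac{3775}{2}$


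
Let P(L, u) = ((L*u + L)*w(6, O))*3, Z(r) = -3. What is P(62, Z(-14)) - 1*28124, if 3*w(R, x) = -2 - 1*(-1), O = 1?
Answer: -28000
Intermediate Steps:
w(R, x) = -1/3 (w(R, x) = (-2 - 1*(-1))/3 = (-2 + 1)/3 = (1/3)*(-1) = -1/3)
P(L, u) = -L - L*u (P(L, u) = ((L*u + L)*(-1/3))*3 = ((L + L*u)*(-1/3))*3 = (-L/3 - L*u/3)*3 = -L - L*u)
P(62, Z(-14)) - 1*28124 = -1*62*(1 - 3) - 1*28124 = -1*62*(-2) - 28124 = 124 - 28124 = -28000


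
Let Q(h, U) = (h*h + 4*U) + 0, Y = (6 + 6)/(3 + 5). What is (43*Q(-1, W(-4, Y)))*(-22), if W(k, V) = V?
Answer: -6622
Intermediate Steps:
Y = 3/2 (Y = 12/8 = 12*(⅛) = 3/2 ≈ 1.5000)
Q(h, U) = h² + 4*U (Q(h, U) = (h² + 4*U) + 0 = h² + 4*U)
(43*Q(-1, W(-4, Y)))*(-22) = (43*((-1)² + 4*(3/2)))*(-22) = (43*(1 + 6))*(-22) = (43*7)*(-22) = 301*(-22) = -6622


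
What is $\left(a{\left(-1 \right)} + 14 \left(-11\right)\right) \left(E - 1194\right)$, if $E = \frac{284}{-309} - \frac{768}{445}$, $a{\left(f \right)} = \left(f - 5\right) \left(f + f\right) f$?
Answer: $\frac{27314413892}{137505} \approx 1.9864 \cdot 10^{5}$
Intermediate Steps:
$a{\left(f \right)} = 2 f^{2} \left(-5 + f\right)$ ($a{\left(f \right)} = \left(-5 + f\right) 2 f f = 2 f \left(-5 + f\right) f = 2 f^{2} \left(-5 + f\right)$)
$E = - \frac{363692}{137505}$ ($E = 284 \left(- \frac{1}{309}\right) - \frac{768}{445} = - \frac{284}{309} - \frac{768}{445} = - \frac{363692}{137505} \approx -2.6449$)
$\left(a{\left(-1 \right)} + 14 \left(-11\right)\right) \left(E - 1194\right) = \left(2 \left(-1\right)^{2} \left(-5 - 1\right) + 14 \left(-11\right)\right) \left(- \frac{363692}{137505} - 1194\right) = \left(2 \cdot 1 \left(-6\right) - 154\right) \left(- \frac{164544662}{137505}\right) = \left(-12 - 154\right) \left(- \frac{164544662}{137505}\right) = \left(-166\right) \left(- \frac{164544662}{137505}\right) = \frac{27314413892}{137505}$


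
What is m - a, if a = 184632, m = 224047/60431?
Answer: -11157272345/60431 ≈ -1.8463e+5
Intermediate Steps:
m = 224047/60431 (m = 224047*(1/60431) = 224047/60431 ≈ 3.7075)
m - a = 224047/60431 - 1*184632 = 224047/60431 - 184632 = -11157272345/60431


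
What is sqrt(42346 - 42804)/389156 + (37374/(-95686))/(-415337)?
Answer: 18687/19870968091 + I*sqrt(458)/389156 ≈ 9.4042e-7 + 5.4993e-5*I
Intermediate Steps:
sqrt(42346 - 42804)/389156 + (37374/(-95686))/(-415337) = sqrt(-458)*(1/389156) + (37374*(-1/95686))*(-1/415337) = (I*sqrt(458))*(1/389156) - 18687/47843*(-1/415337) = I*sqrt(458)/389156 + 18687/19870968091 = 18687/19870968091 + I*sqrt(458)/389156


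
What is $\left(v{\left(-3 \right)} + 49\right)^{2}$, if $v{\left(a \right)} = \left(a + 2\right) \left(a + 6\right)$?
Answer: $2116$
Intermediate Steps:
$v{\left(a \right)} = \left(2 + a\right) \left(6 + a\right)$
$\left(v{\left(-3 \right)} + 49\right)^{2} = \left(\left(12 + \left(-3\right)^{2} + 8 \left(-3\right)\right) + 49\right)^{2} = \left(\left(12 + 9 - 24\right) + 49\right)^{2} = \left(-3 + 49\right)^{2} = 46^{2} = 2116$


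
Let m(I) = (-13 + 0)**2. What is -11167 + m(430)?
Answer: -10998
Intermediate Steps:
m(I) = 169 (m(I) = (-13)**2 = 169)
-11167 + m(430) = -11167 + 169 = -10998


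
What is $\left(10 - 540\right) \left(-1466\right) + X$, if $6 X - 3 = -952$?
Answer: $\frac{4660931}{6} \approx 7.7682 \cdot 10^{5}$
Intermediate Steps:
$X = - \frac{949}{6}$ ($X = \frac{1}{2} + \frac{1}{6} \left(-952\right) = \frac{1}{2} - \frac{476}{3} = - \frac{949}{6} \approx -158.17$)
$\left(10 - 540\right) \left(-1466\right) + X = \left(10 - 540\right) \left(-1466\right) - \frac{949}{6} = \left(-530\right) \left(-1466\right) - \frac{949}{6} = 776980 - \frac{949}{6} = \frac{4660931}{6}$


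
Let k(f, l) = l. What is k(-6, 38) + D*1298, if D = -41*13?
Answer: -691796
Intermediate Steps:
D = -533
k(-6, 38) + D*1298 = 38 - 533*1298 = 38 - 691834 = -691796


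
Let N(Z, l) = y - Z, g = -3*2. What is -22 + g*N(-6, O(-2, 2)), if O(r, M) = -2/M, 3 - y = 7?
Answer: -34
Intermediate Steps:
y = -4 (y = 3 - 1*7 = 3 - 7 = -4)
g = -6
N(Z, l) = -4 - Z
-22 + g*N(-6, O(-2, 2)) = -22 - 6*(-4 - 1*(-6)) = -22 - 6*(-4 + 6) = -22 - 6*2 = -22 - 12 = -34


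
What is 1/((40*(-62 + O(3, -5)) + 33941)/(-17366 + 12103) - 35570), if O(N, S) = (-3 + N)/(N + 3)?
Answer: -5263/187236371 ≈ -2.8109e-5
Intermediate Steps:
O(N, S) = (-3 + N)/(3 + N)
1/((40*(-62 + O(3, -5)) + 33941)/(-17366 + 12103) - 35570) = 1/((40*(-62 + (-3 + 3)/(3 + 3)) + 33941)/(-17366 + 12103) - 35570) = 1/((40*(-62 + 0/6) + 33941)/(-5263) - 35570) = 1/((40*(-62 + (⅙)*0) + 33941)*(-1/5263) - 35570) = 1/((40*(-62 + 0) + 33941)*(-1/5263) - 35570) = 1/((40*(-62) + 33941)*(-1/5263) - 35570) = 1/((-2480 + 33941)*(-1/5263) - 35570) = 1/(31461*(-1/5263) - 35570) = 1/(-31461/5263 - 35570) = 1/(-187236371/5263) = -5263/187236371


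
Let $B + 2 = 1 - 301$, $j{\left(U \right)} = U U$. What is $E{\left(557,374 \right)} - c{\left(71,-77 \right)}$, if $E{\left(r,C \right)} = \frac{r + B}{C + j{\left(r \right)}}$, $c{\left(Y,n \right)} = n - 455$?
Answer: $\frac{55083897}{103541} \approx 532.0$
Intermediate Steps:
$c{\left(Y,n \right)} = -455 + n$
$j{\left(U \right)} = U^{2}$
$B = -302$ ($B = -2 + \left(1 - 301\right) = -2 - 300 = -302$)
$E{\left(r,C \right)} = \frac{-302 + r}{C + r^{2}}$ ($E{\left(r,C \right)} = \frac{r - 302}{C + r^{2}} = \frac{-302 + r}{C + r^{2}}$)
$E{\left(557,374 \right)} - c{\left(71,-77 \right)} = \frac{-302 + 557}{374 + 557^{2}} - \left(-455 - 77\right) = \frac{1}{374 + 310249} \cdot 255 - -532 = \frac{1}{310623} \cdot 255 + 532 = \frac{85}{103541} + 532 = \frac{55083897}{103541}$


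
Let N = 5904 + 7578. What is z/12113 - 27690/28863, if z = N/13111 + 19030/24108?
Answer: -841265719504867/877040485794522 ≈ -0.95921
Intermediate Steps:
N = 13482
z = 41037599/22577142 (z = 13482/13111 + 19030/24108 = 13482*(1/13111) + 19030*(1/24108) = 1926/1873 + 9515/12054 = 41037599/22577142 ≈ 1.8177)
z/12113 - 27690/28863 = (41037599/22577142)/12113 - 27690/28863 = (41037599/22577142)*(1/12113) - 27690*1/28863 = 41037599/273476921046 - 9230/9621 = -841265719504867/877040485794522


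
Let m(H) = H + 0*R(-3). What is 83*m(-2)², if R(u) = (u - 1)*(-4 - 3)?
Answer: 332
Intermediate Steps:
R(u) = 7 - 7*u (R(u) = (-1 + u)*(-7) = 7 - 7*u)
m(H) = H (m(H) = H + 0*(7 - 7*(-3)) = H + 0*(7 + 21) = H + 0*28 = H + 0 = H)
83*m(-2)² = 83*(-2)² = 83*4 = 332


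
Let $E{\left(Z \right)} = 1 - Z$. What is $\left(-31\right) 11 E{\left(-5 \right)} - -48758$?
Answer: $46712$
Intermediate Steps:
$\left(-31\right) 11 E{\left(-5 \right)} - -48758 = \left(-31\right) 11 \left(1 - -5\right) - -48758 = - 341 \left(1 + 5\right) + 48758 = \left(-341\right) 6 + 48758 = -2046 + 48758 = 46712$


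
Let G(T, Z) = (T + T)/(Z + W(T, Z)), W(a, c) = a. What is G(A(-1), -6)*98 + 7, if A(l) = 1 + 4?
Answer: -973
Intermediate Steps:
A(l) = 5
G(T, Z) = 2*T/(T + Z) (G(T, Z) = (T + T)/(Z + T) = (2*T)/(T + Z) = 2*T/(T + Z))
G(A(-1), -6)*98 + 7 = (2*5/(5 - 6))*98 + 7 = (2*5/(-1))*98 + 7 = (2*5*(-1))*98 + 7 = -10*98 + 7 = -980 + 7 = -973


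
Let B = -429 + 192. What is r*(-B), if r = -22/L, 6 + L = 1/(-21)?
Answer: 109494/127 ≈ 862.16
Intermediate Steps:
B = -237
L = -127/21 (L = -6 + 1/(-21) = -6 - 1/21 = -127/21 ≈ -6.0476)
r = 462/127 (r = -22/(-127/21) = -22*(-21/127) = 462/127 ≈ 3.6378)
r*(-B) = 462*(-1*(-237))/127 = (462/127)*237 = 109494/127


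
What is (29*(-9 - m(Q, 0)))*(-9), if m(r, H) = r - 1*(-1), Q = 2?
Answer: 3132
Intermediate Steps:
m(r, H) = 1 + r (m(r, H) = r + 1 = 1 + r)
(29*(-9 - m(Q, 0)))*(-9) = (29*(-9 - (1 + 2)))*(-9) = (29*(-9 - 1*3))*(-9) = (29*(-9 - 3))*(-9) = (29*(-12))*(-9) = -348*(-9) = 3132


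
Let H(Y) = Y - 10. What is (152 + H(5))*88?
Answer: 12936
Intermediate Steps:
H(Y) = -10 + Y
(152 + H(5))*88 = (152 + (-10 + 5))*88 = (152 - 5)*88 = 147*88 = 12936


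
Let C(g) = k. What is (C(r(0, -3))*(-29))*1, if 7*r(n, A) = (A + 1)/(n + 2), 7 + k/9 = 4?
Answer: 783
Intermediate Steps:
k = -27 (k = -63 + 9*4 = -63 + 36 = -27)
r(n, A) = (1 + A)/(7*(2 + n)) (r(n, A) = ((A + 1)/(n + 2))/7 = ((1 + A)/(2 + n))/7 = (1 + A)/(7*(2 + n)))
C(g) = -27
(C(r(0, -3))*(-29))*1 = -27*(-29)*1 = 783*1 = 783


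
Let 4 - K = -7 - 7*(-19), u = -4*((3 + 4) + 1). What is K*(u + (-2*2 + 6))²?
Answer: -109800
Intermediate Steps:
u = -32 (u = -4*(7 + 1) = -4*8 = -32)
K = -122 (K = 4 - (-7 - 7*(-19)) = 4 - (-7 + 133) = 4 - 1*126 = 4 - 126 = -122)
K*(u + (-2*2 + 6))² = -122*(-32 + (-2*2 + 6))² = -122*(-32 + (-4 + 6))² = -122*(-32 + 2)² = -122*(-30)² = -122*900 = -109800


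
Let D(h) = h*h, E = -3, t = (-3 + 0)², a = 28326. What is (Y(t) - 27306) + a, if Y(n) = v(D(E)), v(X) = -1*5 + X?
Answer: 1024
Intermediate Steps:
t = 9 (t = (-3)² = 9)
D(h) = h²
v(X) = -5 + X
Y(n) = 4 (Y(n) = -5 + (-3)² = -5 + 9 = 4)
(Y(t) - 27306) + a = (4 - 27306) + 28326 = -27302 + 28326 = 1024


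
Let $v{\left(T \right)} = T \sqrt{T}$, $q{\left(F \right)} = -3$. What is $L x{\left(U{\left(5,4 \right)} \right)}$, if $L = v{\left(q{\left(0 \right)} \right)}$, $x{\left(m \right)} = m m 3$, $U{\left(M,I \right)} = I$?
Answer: $- 144 i \sqrt{3} \approx - 249.42 i$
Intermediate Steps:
$x{\left(m \right)} = 3 m^{2}$ ($x{\left(m \right)} = m^{2} \cdot 3 = 3 m^{2}$)
$v{\left(T \right)} = T^{\frac{3}{2}}$
$L = - 3 i \sqrt{3}$ ($L = \left(-3\right)^{\frac{3}{2}} = - 3 i \sqrt{3} \approx - 5.1962 i$)
$L x{\left(U{\left(5,4 \right)} \right)} = - 3 i \sqrt{3} \cdot 3 \cdot 4^{2} = - 3 i \sqrt{3} \cdot 3 \cdot 16 = - 3 i \sqrt{3} \cdot 48 = - 144 i \sqrt{3}$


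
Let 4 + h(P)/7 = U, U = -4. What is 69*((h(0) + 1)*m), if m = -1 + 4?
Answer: -11385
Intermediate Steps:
h(P) = -56 (h(P) = -28 + 7*(-4) = -28 - 28 = -56)
m = 3
69*((h(0) + 1)*m) = 69*((-56 + 1)*3) = 69*(-55*3) = 69*(-165) = -11385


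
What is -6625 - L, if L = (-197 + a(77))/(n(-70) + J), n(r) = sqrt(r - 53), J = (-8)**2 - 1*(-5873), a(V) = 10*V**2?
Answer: (-6625*sqrt(123) + 39391718*I)/(sqrt(123) - 5937*I) ≈ -6635.0 + 0.018593*I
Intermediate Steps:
J = 5937 (J = 64 + 5873 = 5937)
n(r) = sqrt(-53 + r)
L = 59093/(5937 + I*sqrt(123)) (L = (-197 + 10*77**2)/(sqrt(-53 - 70) + 5937) = (-197 + 10*5929)/(sqrt(-123) + 5937) = (-197 + 59290)/(I*sqrt(123) + 5937) = 59093/(5937 + I*sqrt(123)) ≈ 9.9533 - 0.018593*I)
-6625 - L = -6625 - (116945047/11749364 - 59093*I*sqrt(123)/35248092) = -6625 + (-116945047/11749364 + 59093*I*sqrt(123)/35248092) = -77956481547/11749364 + 59093*I*sqrt(123)/35248092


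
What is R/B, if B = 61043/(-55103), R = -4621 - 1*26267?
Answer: 1702021464/61043 ≈ 27882.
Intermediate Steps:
R = -30888 (R = -4621 - 26267 = -30888)
B = -61043/55103 (B = 61043*(-1/55103) = -61043/55103 ≈ -1.1078)
R/B = -30888/(-61043/55103) = -30888*(-55103/61043) = 1702021464/61043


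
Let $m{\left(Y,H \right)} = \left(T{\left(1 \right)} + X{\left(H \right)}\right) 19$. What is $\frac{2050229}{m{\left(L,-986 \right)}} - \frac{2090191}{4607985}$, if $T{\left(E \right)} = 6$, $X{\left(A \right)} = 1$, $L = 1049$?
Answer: $\frac{9447146483162}{612862005} \approx 15415.0$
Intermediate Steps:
$m{\left(Y,H \right)} = 133$ ($m{\left(Y,H \right)} = \left(6 + 1\right) 19 = 7 \cdot 19 = 133$)
$\frac{2050229}{m{\left(L,-986 \right)}} - \frac{2090191}{4607985} = \frac{2050229}{133} - \frac{2090191}{4607985} = \frac{9447146483162}{612862005}$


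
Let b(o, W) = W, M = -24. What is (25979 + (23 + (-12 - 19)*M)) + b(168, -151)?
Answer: 26595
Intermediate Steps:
(25979 + (23 + (-12 - 19)*M)) + b(168, -151) = (25979 + (23 + (-12 - 19)*(-24))) - 151 = (25979 + (23 - 31*(-24))) - 151 = (25979 + (23 + 744)) - 151 = (25979 + 767) - 151 = 26746 - 151 = 26595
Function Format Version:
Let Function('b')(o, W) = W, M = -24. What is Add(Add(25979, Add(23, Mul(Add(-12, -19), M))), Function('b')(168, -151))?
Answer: 26595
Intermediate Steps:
Add(Add(25979, Add(23, Mul(Add(-12, -19), M))), Function('b')(168, -151)) = Add(Add(25979, Add(23, Mul(Add(-12, -19), -24))), -151) = Add(Add(25979, Add(23, Mul(-31, -24))), -151) = Add(Add(25979, Add(23, 744)), -151) = Add(Add(25979, 767), -151) = Add(26746, -151) = 26595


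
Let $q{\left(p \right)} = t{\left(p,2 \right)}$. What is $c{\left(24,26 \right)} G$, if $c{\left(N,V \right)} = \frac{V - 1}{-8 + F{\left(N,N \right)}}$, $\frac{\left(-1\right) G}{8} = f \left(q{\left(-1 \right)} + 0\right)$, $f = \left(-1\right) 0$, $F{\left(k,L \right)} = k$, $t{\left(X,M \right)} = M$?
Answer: $0$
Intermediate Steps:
$f = 0$
$q{\left(p \right)} = 2$
$G = 0$ ($G = - 8 \cdot 0 \left(2 + 0\right) = - 8 \cdot 0 \cdot 2 = \left(-8\right) 0 = 0$)
$c{\left(N,V \right)} = \frac{-1 + V}{-8 + N}$ ($c{\left(N,V \right)} = \frac{V - 1}{-8 + N} = \frac{-1 + V}{-8 + N}$)
$c{\left(24,26 \right)} G = \frac{-1 + 26}{-8 + 24} \cdot 0 = \frac{1}{16} \cdot 25 \cdot 0 = \frac{25}{16} \cdot 0 = 0$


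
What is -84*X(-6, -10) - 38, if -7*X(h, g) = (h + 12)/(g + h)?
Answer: -85/2 ≈ -42.500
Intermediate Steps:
X(h, g) = -(12 + h)/(7*(g + h)) (X(h, g) = -(h + 12)/(7*(g + h)) = -(12 + h)/(7*(g + h)))
-84*X(-6, -10) - 38 = -12*(-12 - 1*(-6))/(-10 - 6) - 38 = -12*(-12 + 6)/(-16) - 38 = -12*(-1)*(-6)/16 - 38 = -84*3/56 - 38 = -9/2 - 38 = -85/2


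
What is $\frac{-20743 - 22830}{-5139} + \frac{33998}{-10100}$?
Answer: $\frac{132685789}{25951950} \approx 5.1127$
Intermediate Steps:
$\frac{-20743 - 22830}{-5139} + \frac{33998}{-10100} = \left(-20743 - 22830\right) \left(- \frac{1}{5139}\right) + 33998 \left(- \frac{1}{10100}\right) = \left(-43573\right) \left(- \frac{1}{5139}\right) - \frac{16999}{5050} = \frac{43573}{5139} - \frac{16999}{5050} = \frac{132685789}{25951950}$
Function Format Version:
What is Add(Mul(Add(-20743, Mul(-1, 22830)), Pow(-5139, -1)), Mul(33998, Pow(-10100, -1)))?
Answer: Rational(132685789, 25951950) ≈ 5.1127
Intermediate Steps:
Add(Mul(Add(-20743, Mul(-1, 22830)), Pow(-5139, -1)), Mul(33998, Pow(-10100, -1))) = Add(Mul(Add(-20743, -22830), Rational(-1, 5139)), Mul(33998, Rational(-1, 10100))) = Add(Mul(-43573, Rational(-1, 5139)), Rational(-16999, 5050)) = Add(Rational(43573, 5139), Rational(-16999, 5050)) = Rational(132685789, 25951950)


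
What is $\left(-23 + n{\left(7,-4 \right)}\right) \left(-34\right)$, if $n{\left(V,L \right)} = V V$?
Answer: $-884$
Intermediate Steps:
$n{\left(V,L \right)} = V^{2}$
$\left(-23 + n{\left(7,-4 \right)}\right) \left(-34\right) = \left(-23 + 7^{2}\right) \left(-34\right) = \left(-23 + 49\right) \left(-34\right) = 26 \left(-34\right) = -884$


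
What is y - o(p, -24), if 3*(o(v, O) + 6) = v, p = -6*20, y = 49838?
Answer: 49884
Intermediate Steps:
p = -120
o(v, O) = -6 + v/3
y - o(p, -24) = 49838 - (-6 + (⅓)*(-120)) = 49838 - (-6 - 40) = 49838 - 1*(-46) = 49838 + 46 = 49884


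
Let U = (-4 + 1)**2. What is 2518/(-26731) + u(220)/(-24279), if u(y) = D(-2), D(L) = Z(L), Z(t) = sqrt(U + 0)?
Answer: -20404905/216333983 ≈ -0.094321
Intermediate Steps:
U = 9 (U = (-3)**2 = 9)
Z(t) = 3 (Z(t) = sqrt(9 + 0) = sqrt(9) = 3)
D(L) = 3
u(y) = 3
2518/(-26731) + u(220)/(-24279) = 2518/(-26731) + 3/(-24279) = 2518*(-1/26731) + 3*(-1/24279) = -2518/26731 - 1/8093 = -20404905/216333983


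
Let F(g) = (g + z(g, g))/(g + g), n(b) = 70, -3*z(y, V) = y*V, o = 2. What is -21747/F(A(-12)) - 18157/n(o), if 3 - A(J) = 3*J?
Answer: 117779/35 ≈ 3365.1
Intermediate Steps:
A(J) = 3 - 3*J
z(y, V) = -V*y/3 (z(y, V) = -y*V/3 = -V*y/3)
F(g) = (g - g**2/3)/(2*g) (F(g) = (g - g*g/3)/(g + g) = (g - g**2/3)/((2*g)) = (g - g**2/3)*(1/(2*g)) = (g - g**2/3)/(2*g))
-21747/F(A(-12)) - 18157/n(o) = -21747/(1/2 - (3 - 3*(-12))/6) - 18157/70 = -21747/(1/2 - (3 + 36)/6) - 18157*1/70 = -21747/(1/2 - 1/6*39) - 18157/70 = -21747/(1/2 - 13/2) - 18157/70 = -21747/(-6) - 18157/70 = -21747*(-1/6) - 18157/70 = 7249/2 - 18157/70 = 117779/35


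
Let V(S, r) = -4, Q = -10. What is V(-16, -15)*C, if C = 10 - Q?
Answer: -80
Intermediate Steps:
C = 20 (C = 10 - 1*(-10) = 10 + 10 = 20)
V(-16, -15)*C = -4*20 = -80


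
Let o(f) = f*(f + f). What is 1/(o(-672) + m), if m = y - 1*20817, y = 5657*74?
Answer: 1/1300969 ≈ 7.6866e-7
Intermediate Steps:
o(f) = 2*f**2 (o(f) = f*(2*f) = 2*f**2)
y = 418618
m = 397801 (m = 418618 - 1*20817 = 418618 - 20817 = 397801)
1/(o(-672) + m) = 1/(2*(-672)**2 + 397801) = 1/(2*451584 + 397801) = 1/(903168 + 397801) = 1/1300969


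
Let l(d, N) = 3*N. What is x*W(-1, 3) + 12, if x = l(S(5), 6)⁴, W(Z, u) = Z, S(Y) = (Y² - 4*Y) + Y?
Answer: -104964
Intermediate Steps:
S(Y) = Y² - 3*Y
x = 104976 (x = (3*6)⁴ = 18⁴ = 104976)
x*W(-1, 3) + 12 = 104976*(-1) + 12 = -104976 + 12 = -104964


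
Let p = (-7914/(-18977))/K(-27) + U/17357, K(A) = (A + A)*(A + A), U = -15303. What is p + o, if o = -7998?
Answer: -1280465124540275/160080521454 ≈ -7998.9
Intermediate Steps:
K(A) = 4*A² (K(A) = (2*A)*(2*A) = 4*A²)
p = -141113951183/160080521454 (p = (-7914/(-18977))/((4*(-27)²)) - 15303/17357 = (-7914*(-1/18977))/((4*729)) - 15303*1/17357 = (7914/18977)/2916 - 15303/17357 = (7914/18977)*(1/2916) - 15303/17357 = 1319/9222822 - 15303/17357 = -141113951183/160080521454 ≈ -0.88152)
p + o = -141113951183/160080521454 - 7998 = -1280465124540275/160080521454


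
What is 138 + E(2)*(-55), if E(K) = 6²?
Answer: -1842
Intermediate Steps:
E(K) = 36
138 + E(2)*(-55) = 138 + 36*(-55) = 138 - 1980 = -1842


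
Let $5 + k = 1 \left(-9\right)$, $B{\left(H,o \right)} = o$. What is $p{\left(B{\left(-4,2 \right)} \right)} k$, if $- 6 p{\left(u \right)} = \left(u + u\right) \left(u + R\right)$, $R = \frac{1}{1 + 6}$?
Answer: $20$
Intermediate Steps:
$R = \frac{1}{7} \approx 0.14286$
$p{\left(u \right)} = - \frac{u \left(\frac{1}{7} + u\right)}{3}$ ($p{\left(u \right)} = - \frac{\left(u + u\right) \left(u + \frac{1}{7}\right)}{6} = - \frac{2 u \left(\frac{1}{7} + u\right)}{6} = - \frac{u \left(\frac{1}{7} + u\right)}{3}$)
$k = -14$ ($k = -5 + 1 \left(-9\right) = -5 - 9 = -14$)
$p{\left(B{\left(-4,2 \right)} \right)} k = \left(- \frac{1}{21}\right) 2 \left(1 + 7 \cdot 2\right) \left(-14\right) = \left(- \frac{1}{21}\right) 2 \left(1 + 14\right) \left(-14\right) = \left(- \frac{1}{21}\right) 2 \cdot 15 \left(-14\right) = \left(- \frac{10}{7}\right) \left(-14\right) = 20$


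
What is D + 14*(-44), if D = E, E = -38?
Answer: -654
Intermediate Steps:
D = -38
D + 14*(-44) = -38 + 14*(-44) = -38 - 616 = -654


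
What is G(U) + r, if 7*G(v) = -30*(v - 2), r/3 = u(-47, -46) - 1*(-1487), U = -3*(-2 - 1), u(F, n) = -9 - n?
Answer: 4542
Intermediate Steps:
U = 9 (U = -3*(-3) = 9)
r = 4572 (r = 3*((-9 - 1*(-46)) - 1*(-1487)) = 3*((-9 + 46) + 1487) = 3*(37 + 1487) = 3*1524 = 4572)
G(v) = 60/7 - 30*v/7 (G(v) = (-30*(v - 2))/7 = (-30*(-2 + v))/7 = (-6*(-10 + 5*v))/7 = (60 - 30*v)/7 = 60/7 - 30*v/7)
G(U) + r = (60/7 - 30/7*9) + 4572 = (60/7 - 270/7) + 4572 = -30 + 4572 = 4542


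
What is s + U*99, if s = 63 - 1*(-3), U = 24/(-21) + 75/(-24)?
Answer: -19965/56 ≈ -356.52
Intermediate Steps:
U = -239/56 (U = 24*(-1/21) + 75*(-1/24) = -8/7 - 25/8 = -239/56 ≈ -4.2679)
s = 66 (s = 63 + 3 = 66)
s + U*99 = 66 - 239/56*99 = 66 - 23661/56 = -19965/56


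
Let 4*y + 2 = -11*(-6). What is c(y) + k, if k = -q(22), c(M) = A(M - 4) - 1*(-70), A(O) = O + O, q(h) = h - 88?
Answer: 160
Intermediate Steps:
q(h) = -88 + h
A(O) = 2*O
y = 16 (y = -½ + (-11*(-6))/4 = -½ + (¼)*66 = -½ + 33/2 = 16)
c(M) = 62 + 2*M (c(M) = 2*(M - 4) - 1*(-70) = 2*(-4 + M) + 70 = (-8 + 2*M) + 70 = 62 + 2*M)
k = 66 (k = -(-88 + 22) = -1*(-66) = 66)
c(y) + k = (62 + 2*16) + 66 = (62 + 32) + 66 = 94 + 66 = 160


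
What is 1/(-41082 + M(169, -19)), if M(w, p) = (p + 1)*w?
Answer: -1/44124 ≈ -2.2663e-5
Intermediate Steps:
M(w, p) = w*(1 + p) (M(w, p) = (1 + p)*w = w*(1 + p))
1/(-41082 + M(169, -19)) = 1/(-41082 + 169*(1 - 19)) = 1/(-41082 + 169*(-18)) = 1/(-41082 - 3042) = 1/(-44124) = -1/44124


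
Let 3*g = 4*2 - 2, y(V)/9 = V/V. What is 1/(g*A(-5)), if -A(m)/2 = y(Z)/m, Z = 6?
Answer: 5/36 ≈ 0.13889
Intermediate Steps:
y(V) = 9 (y(V) = 9*(V/V) = 9*1 = 9)
A(m) = -18/m
g = 2 (g = (4*2 - 2)/3 = (8 - 2)/3 = (1/3)*6 = 2)
1/(g*A(-5)) = 1/(2*(-18/(-5))) = 1/(2*(-18*(-1/5))) = 1/(2*(18/5)) = 1/(36/5) = 5/36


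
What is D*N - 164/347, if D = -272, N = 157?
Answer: -14818452/347 ≈ -42705.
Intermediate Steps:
D*N - 164/347 = -272*157 - 164/347 = -42704 - 164*1/347 = -42704 - 164/347 = -14818452/347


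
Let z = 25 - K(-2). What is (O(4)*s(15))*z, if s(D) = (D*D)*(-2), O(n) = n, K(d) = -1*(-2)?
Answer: -41400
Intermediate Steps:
K(d) = 2
z = 23 (z = 25 - 1*2 = 25 - 2 = 23)
s(D) = -2*D² (s(D) = D²*(-2) = -2*D²)
(O(4)*s(15))*z = (4*(-2*15²))*23 = (4*(-2*225))*23 = (4*(-450))*23 = -1800*23 = -41400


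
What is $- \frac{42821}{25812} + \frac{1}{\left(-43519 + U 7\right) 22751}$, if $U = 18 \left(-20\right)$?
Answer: $- \frac{44852140894081}{27036348055668} \approx -1.659$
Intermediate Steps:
$U = -360$
$- \frac{42821}{25812} + \frac{1}{\left(-43519 + U 7\right) 22751} = - \frac{42821}{25812} + \frac{1}{\left(-43519 - 2520\right) 22751} = \left(-42821\right) \frac{1}{25812} + \frac{1}{-43519 - 2520} \cdot \frac{1}{22751} = - \frac{42821}{25812} + \frac{1}{-46039} \cdot \frac{1}{22751} = - \frac{42821}{25812} - \frac{1}{1047433289} = - \frac{44852140894081}{27036348055668}$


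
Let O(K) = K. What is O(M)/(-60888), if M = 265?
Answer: -265/60888 ≈ -0.0043523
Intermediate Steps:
O(M)/(-60888) = 265/(-60888) = 265*(-1/60888) = -265/60888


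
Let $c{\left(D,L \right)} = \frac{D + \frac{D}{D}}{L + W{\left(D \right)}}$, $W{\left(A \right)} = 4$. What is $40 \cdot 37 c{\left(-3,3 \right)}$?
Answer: $- \frac{2960}{7} \approx -422.86$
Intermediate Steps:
$c{\left(D,L \right)} = \frac{1 + D}{4 + L}$ ($c{\left(D,L \right)} = \frac{D + \frac{D}{D}}{L + 4} = \frac{D + 1}{4 + L} = \frac{1 + D}{4 + L}$)
$40 \cdot 37 c{\left(-3,3 \right)} = 40 \cdot 37 \frac{1 - 3}{4 + 3} = 1480 \cdot \frac{1}{7} \left(-2\right) = 1480 \left(- \frac{2}{7}\right) = - \frac{2960}{7}$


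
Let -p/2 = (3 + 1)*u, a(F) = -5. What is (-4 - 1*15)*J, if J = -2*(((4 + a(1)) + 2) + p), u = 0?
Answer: 38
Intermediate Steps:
p = 0 (p = -2*(3 + 1)*0 = -8*0 = -2*0 = 0)
J = -2 (J = -2*(((4 - 5) + 2) + 0) = -2*((-1 + 2) + 0) = -2*(1 + 0) = -2*1 = -2)
(-4 - 1*15)*J = (-4 - 1*15)*(-2) = (-4 - 15)*(-2) = -19*(-2) = 38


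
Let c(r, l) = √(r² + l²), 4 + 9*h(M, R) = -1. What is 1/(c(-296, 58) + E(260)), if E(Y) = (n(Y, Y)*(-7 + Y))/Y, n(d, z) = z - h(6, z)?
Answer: -55531476/5847319871 + 438048*√22745/5847319871 ≈ 0.0018013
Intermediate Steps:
h(M, R) = -5/9 (h(M, R) = -4/9 + (⅑)*(-1) = -4/9 - ⅑ = -5/9)
n(d, z) = 5/9 + z (n(d, z) = z - 1*(-5/9) = z + 5/9 = 5/9 + z)
c(r, l) = √(l² + r²)
E(Y) = (-7 + Y)*(5/9 + Y)/Y (E(Y) = ((5/9 + Y)*(-7 + Y))/Y = ((-7 + Y)*(5/9 + Y))/Y = (-7 + Y)*(5/9 + Y)/Y)
1/(c(-296, 58) + E(260)) = 1/(√(58² + (-296)²) + (-58/9 + 260 - 35/9/260)) = 1/(√(3364 + 87616) + (-58/9 + 260 - 35/9*1/260)) = 1/(√90980 + (-58/9 + 260 - 7/468)) = 1/(2*√22745 + 118657/468) = 1/(118657/468 + 2*√22745)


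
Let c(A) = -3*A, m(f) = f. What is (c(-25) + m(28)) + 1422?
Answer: 1525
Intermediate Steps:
(c(-25) + m(28)) + 1422 = (-3*(-25) + 28) + 1422 = (75 + 28) + 1422 = 103 + 1422 = 1525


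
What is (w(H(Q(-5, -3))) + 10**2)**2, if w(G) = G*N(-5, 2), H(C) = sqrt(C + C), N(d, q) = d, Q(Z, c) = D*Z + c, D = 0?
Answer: 9850 - 1000*I*sqrt(6) ≈ 9850.0 - 2449.5*I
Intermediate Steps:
Q(Z, c) = c (Q(Z, c) = 0*Z + c = 0 + c = c)
H(C) = sqrt(2)*sqrt(C) (H(C) = sqrt(2*C) = sqrt(2)*sqrt(C))
w(G) = -5*G (w(G) = G*(-5) = -5*G)
(w(H(Q(-5, -3))) + 10**2)**2 = (-5*sqrt(2)*sqrt(-3) + 10**2)**2 = (-5*sqrt(2)*I*sqrt(3) + 100)**2 = (-5*I*sqrt(6) + 100)**2 = (100 - 5*I*sqrt(6))**2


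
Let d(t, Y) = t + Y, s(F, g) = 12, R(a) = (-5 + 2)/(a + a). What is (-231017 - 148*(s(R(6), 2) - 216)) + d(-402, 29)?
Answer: -201198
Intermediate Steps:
R(a) = -3/(2*a) (R(a) = -3*1/(2*a) = -3/(2*a))
d(t, Y) = Y + t
(-231017 - 148*(s(R(6), 2) - 216)) + d(-402, 29) = (-231017 - 148*(12 - 216)) + (29 - 402) = (-231017 - 148*(-204)) - 373 = (-231017 + 30192) - 373 = -200825 - 373 = -201198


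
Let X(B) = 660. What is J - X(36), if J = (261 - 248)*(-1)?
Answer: -673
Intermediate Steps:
J = -13 (J = 13*(-1) = -13)
J - X(36) = -13 - 1*660 = -13 - 660 = -673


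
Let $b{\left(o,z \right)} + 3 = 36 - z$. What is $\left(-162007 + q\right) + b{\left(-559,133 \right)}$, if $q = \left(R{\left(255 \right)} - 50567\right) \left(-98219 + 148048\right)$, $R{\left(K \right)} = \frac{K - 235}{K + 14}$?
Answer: $- \frac{677842728770}{269} \approx -2.5199 \cdot 10^{9}$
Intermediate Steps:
$R{\left(K \right)} = \frac{-235 + K}{14 + K}$
$b{\left(o,z \right)} = 33 - z$ ($b{\left(o,z \right)} = -3 - \left(-36 + z\right) = 33 - z$)
$q = - \frac{677799121987}{269}$ ($q = \left(\frac{-235 + 255}{14 + 255} - 50567\right) \left(-98219 + 148048\right) = \left(\frac{1}{269} \cdot 20 - 50567\right) 49829 = \left(\frac{20}{269} - 50567\right) 49829 = \left(- \frac{13602503}{269}\right) 49829 = - \frac{677799121987}{269} \approx -2.5197 \cdot 10^{9}$)
$\left(-162007 + q\right) + b{\left(-559,133 \right)} = \left(-162007 - \frac{677799121987}{269}\right) + \left(33 - 133\right) = - \frac{677842701870}{269} + \left(33 - 133\right) = - \frac{677842701870}{269} - 100 = - \frac{677842728770}{269}$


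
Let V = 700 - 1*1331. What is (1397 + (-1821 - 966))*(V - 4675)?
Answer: 7375340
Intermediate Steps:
V = -631 (V = 700 - 1331 = -631)
(1397 + (-1821 - 966))*(V - 4675) = (1397 + (-1821 - 966))*(-631 - 4675) = (1397 - 2787)*(-5306) = -1390*(-5306) = 7375340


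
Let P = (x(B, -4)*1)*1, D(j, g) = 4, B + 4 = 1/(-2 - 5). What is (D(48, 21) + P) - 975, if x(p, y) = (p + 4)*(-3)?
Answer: -6794/7 ≈ -970.57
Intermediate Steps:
B = -29/7 (B = -4 + 1/(-2 - 5) = -4 + 1/(-7) = -4 - 1/7 = -29/7 ≈ -4.1429)
x(p, y) = -12 - 3*p (x(p, y) = (4 + p)*(-3) = -12 - 3*p)
P = 3/7 (P = ((-12 - 3*(-29/7))*1)*1 = ((-12 + 87/7)*1)*1 = ((3/7)*1)*1 = (3/7)*1 = 3/7 ≈ 0.42857)
(D(48, 21) + P) - 975 = (4 + 3/7) - 975 = 31/7 - 975 = -6794/7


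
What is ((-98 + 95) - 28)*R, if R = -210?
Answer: 6510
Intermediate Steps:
((-98 + 95) - 28)*R = ((-98 + 95) - 28)*(-210) = (-3 - 28)*(-210) = -31*(-210) = 6510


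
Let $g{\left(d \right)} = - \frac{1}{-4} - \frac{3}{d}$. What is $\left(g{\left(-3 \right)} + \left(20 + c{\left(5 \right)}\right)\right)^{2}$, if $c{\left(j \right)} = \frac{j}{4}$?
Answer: $\frac{2025}{4} \approx 506.25$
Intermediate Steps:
$c{\left(j \right)} = \frac{j}{4}$ ($c{\left(j \right)} = j \frac{1}{4} = \frac{j}{4}$)
$g{\left(d \right)} = \frac{1}{4} - \frac{3}{d}$ ($g{\left(d \right)} = \left(-1\right) \left(- \frac{1}{4}\right) - \frac{3}{d} = \frac{1}{4} - \frac{3}{d}$)
$\left(g{\left(-3 \right)} + \left(20 + c{\left(5 \right)}\right)\right)^{2} = \left(\frac{-12 - 3}{4 \left(-3\right)} + \left(20 + \frac{1}{4} \cdot 5\right)\right)^{2} = \left(\frac{1}{4} \left(- \frac{1}{3}\right) \left(-15\right) + \left(20 + \frac{5}{4}\right)\right)^{2} = \left(\frac{5}{4} + \frac{85}{4}\right)^{2} = \left(\frac{45}{2}\right)^{2} = \frac{2025}{4}$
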